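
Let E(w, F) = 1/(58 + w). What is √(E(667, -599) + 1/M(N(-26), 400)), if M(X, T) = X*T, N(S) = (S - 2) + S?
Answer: √145290/10440 ≈ 0.036510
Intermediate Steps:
N(S) = -2 + 2*S (N(S) = (-2 + S) + S = -2 + 2*S)
M(X, T) = T*X
√(E(667, -599) + 1/M(N(-26), 400)) = √(1/(58 + 667) + 1/(400*(-2 + 2*(-26)))) = √(1/725 + 1/(400*(-2 - 52))) = √(1/725 + 1/(400*(-54))) = √(1/725 + 1/(-21600)) = √(1/725 - 1/21600) = √(167/125280) = √145290/10440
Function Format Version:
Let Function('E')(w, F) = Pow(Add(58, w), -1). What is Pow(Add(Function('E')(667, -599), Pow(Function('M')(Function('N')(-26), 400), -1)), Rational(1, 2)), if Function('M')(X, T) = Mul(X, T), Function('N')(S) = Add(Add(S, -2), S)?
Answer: Mul(Rational(1, 10440), Pow(145290, Rational(1, 2))) ≈ 0.036510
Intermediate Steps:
Function('N')(S) = Add(-2, Mul(2, S)) (Function('N')(S) = Add(Add(-2, S), S) = Add(-2, Mul(2, S)))
Function('M')(X, T) = Mul(T, X)
Pow(Add(Function('E')(667, -599), Pow(Function('M')(Function('N')(-26), 400), -1)), Rational(1, 2)) = Pow(Add(Pow(Add(58, 667), -1), Pow(Mul(400, Add(-2, Mul(2, -26))), -1)), Rational(1, 2)) = Pow(Add(Pow(725, -1), Pow(Mul(400, Add(-2, -52)), -1)), Rational(1, 2)) = Pow(Add(Rational(1, 725), Pow(Mul(400, -54), -1)), Rational(1, 2)) = Pow(Add(Rational(1, 725), Pow(-21600, -1)), Rational(1, 2)) = Pow(Add(Rational(1, 725), Rational(-1, 21600)), Rational(1, 2)) = Pow(Rational(167, 125280), Rational(1, 2)) = Mul(Rational(1, 10440), Pow(145290, Rational(1, 2)))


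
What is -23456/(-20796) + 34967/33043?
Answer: 375557585/171790557 ≈ 2.1861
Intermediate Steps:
-23456/(-20796) + 34967/33043 = -23456*(-1/20796) + 34967*(1/33043) = 5864/5199 + 34967/33043 = 375557585/171790557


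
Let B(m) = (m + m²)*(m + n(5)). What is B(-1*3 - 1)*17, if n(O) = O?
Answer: 204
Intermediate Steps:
B(m) = (5 + m)*(m + m²) (B(m) = (m + m²)*(m + 5) = (m + m²)*(5 + m) = (5 + m)*(m + m²))
B(-1*3 - 1)*17 = ((-1*3 - 1)*(5 + (-1*3 - 1)² + 6*(-1*3 - 1)))*17 = ((-3 - 1)*(5 + (-3 - 1)² + 6*(-3 - 1)))*17 = -4*(5 + (-4)² + 6*(-4))*17 = -4*(5 + 16 - 24)*17 = -4*(-3)*17 = 12*17 = 204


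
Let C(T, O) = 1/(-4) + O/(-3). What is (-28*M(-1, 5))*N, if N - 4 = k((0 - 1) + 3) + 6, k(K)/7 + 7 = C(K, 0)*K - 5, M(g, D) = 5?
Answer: 10850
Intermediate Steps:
C(T, O) = -¼ - O/3 (C(T, O) = 1*(-¼) + O*(-⅓) = -¼ - O/3)
k(K) = -84 - 7*K/4 (k(K) = -49 + 7*((-¼ - ⅓*0)*K - 5) = -49 + 7*((-¼ + 0)*K - 5) = -49 + 7*(-K/4 - 5) = -49 + 7*(-5 - K/4) = -49 + (-35 - 7*K/4) = -84 - 7*K/4)
N = -155/2 (N = 4 + ((-84 - 7*((0 - 1) + 3)/4) + 6) = 4 + ((-84 - 7*(-1 + 3)/4) + 6) = 4 + ((-84 - 7/4*2) + 6) = 4 + ((-84 - 7/2) + 6) = 4 + (-175/2 + 6) = 4 - 163/2 = -155/2 ≈ -77.500)
(-28*M(-1, 5))*N = -28*5*(-155/2) = -140*(-155/2) = 10850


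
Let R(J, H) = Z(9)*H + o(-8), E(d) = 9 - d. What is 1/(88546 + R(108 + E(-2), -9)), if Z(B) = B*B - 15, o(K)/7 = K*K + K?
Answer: 1/88344 ≈ 1.1319e-5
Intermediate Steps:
o(K) = 7*K + 7*K² (o(K) = 7*(K*K + K) = 7*(K² + K) = 7*(K + K²) = 7*K + 7*K²)
Z(B) = -15 + B² (Z(B) = B² - 15 = -15 + B²)
R(J, H) = 392 + 66*H (R(J, H) = (-15 + 9²)*H + 7*(-8)*(1 - 8) = (-15 + 81)*H + 7*(-8)*(-7) = 66*H + 392 = 392 + 66*H)
1/(88546 + R(108 + E(-2), -9)) = 1/(88546 + (392 + 66*(-9))) = 1/(88546 + (392 - 594)) = 1/(88546 - 202) = 1/88344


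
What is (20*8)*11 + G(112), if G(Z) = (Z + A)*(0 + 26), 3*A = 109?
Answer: 16850/3 ≈ 5616.7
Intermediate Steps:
A = 109/3 (A = (⅓)*109 = 109/3 ≈ 36.333)
G(Z) = 2834/3 + 26*Z (G(Z) = (Z + 109/3)*(0 + 26) = (109/3 + Z)*26 = 2834/3 + 26*Z)
(20*8)*11 + G(112) = (20*8)*11 + (2834/3 + 26*112) = 160*11 + (2834/3 + 2912) = 1760 + 11570/3 = 16850/3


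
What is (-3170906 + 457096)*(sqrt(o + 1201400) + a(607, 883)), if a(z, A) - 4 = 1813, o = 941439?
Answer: -4930992770 - 2713810*sqrt(2142839) ≈ -8.9036e+9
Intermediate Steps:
a(z, A) = 1817 (a(z, A) = 4 + 1813 = 1817)
(-3170906 + 457096)*(sqrt(o + 1201400) + a(607, 883)) = (-3170906 + 457096)*(sqrt(941439 + 1201400) + 1817) = -2713810*(sqrt(2142839) + 1817) = -2713810*(1817 + sqrt(2142839)) = -4930992770 - 2713810*sqrt(2142839)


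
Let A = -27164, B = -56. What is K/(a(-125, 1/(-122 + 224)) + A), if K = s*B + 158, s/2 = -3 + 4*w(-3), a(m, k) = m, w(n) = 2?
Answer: 402/27289 ≈ 0.014731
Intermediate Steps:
s = 10 (s = 2*(-3 + 4*2) = 2*(-3 + 8) = 2*5 = 10)
K = -402 (K = 10*(-56) + 158 = -560 + 158 = -402)
K/(a(-125, 1/(-122 + 224)) + A) = -402/(-125 - 27164) = -402/(-27289) = -402*(-1/27289) = 402/27289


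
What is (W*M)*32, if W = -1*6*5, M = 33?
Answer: -31680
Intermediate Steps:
W = -30 (W = -6*5 = -30)
(W*M)*32 = -30*33*32 = -990*32 = -31680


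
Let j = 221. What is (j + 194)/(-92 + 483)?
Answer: 415/391 ≈ 1.0614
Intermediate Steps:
(j + 194)/(-92 + 483) = (221 + 194)/(-92 + 483) = 415/391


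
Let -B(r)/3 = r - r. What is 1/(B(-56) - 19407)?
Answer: -1/19407 ≈ -5.1528e-5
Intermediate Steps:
B(r) = 0 (B(r) = -3*(r - r) = -3*0 = 0)
1/(B(-56) - 19407) = 1/(0 - 19407) = 1/(-19407) = -1/19407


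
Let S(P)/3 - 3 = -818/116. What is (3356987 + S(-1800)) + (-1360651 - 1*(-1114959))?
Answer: 180454405/58 ≈ 3.1113e+6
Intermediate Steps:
S(P) = -705/58 (S(P) = 9 + 3*(-818/116) = 9 + 3*(-818*1/116) = 9 + 3*(-409/58) = 9 - 1227/58 = -705/58)
(3356987 + S(-1800)) + (-1360651 - 1*(-1114959)) = (3356987 - 705/58) + (-1360651 - 1*(-1114959)) = 194704541/58 + (-1360651 + 1114959) = 194704541/58 - 245692 = 180454405/58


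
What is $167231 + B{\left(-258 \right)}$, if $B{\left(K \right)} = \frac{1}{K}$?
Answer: $\frac{43145597}{258} \approx 1.6723 \cdot 10^{5}$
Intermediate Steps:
$167231 + B{\left(-258 \right)} = 167231 + \frac{1}{-258} = 167231 - \frac{1}{258} = \frac{43145597}{258}$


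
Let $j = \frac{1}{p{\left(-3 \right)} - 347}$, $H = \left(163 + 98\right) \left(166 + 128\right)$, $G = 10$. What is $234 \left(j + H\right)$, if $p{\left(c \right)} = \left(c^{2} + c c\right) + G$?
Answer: $\frac{5727885930}{319} \approx 1.7956 \cdot 10^{7}$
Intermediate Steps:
$H = 76734$ ($H = 261 \cdot 294 = 76734$)
$p{\left(c \right)} = 10 + 2 c^{2}$ ($p{\left(c \right)} = \left(c^{2} + c c\right) + 10 = \left(c^{2} + c^{2}\right) + 10 = 2 c^{2} + 10 = 10 + 2 c^{2}$)
$j = - \frac{1}{319}$ ($j = \frac{1}{\left(10 + 2 \left(-3\right)^{2}\right) - 347} = \frac{1}{\left(10 + 2 \cdot 9\right) - 347} = \frac{1}{\left(10 + 18\right) - 347} = \frac{1}{28 - 347} = \frac{1}{-319} = - \frac{1}{319} \approx -0.0031348$)
$234 \left(j + H\right) = 234 \left(- \frac{1}{319} + 76734\right) = 234 \cdot \frac{24478145}{319} = \frac{5727885930}{319}$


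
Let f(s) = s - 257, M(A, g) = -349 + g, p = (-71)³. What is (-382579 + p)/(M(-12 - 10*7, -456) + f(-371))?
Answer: 740490/1433 ≈ 516.74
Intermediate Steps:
p = -357911
f(s) = -257 + s
(-382579 + p)/(M(-12 - 10*7, -456) + f(-371)) = (-382579 - 357911)/((-349 - 456) + (-257 - 371)) = -740490/(-805 - 628) = -740490/(-1433) = -740490*(-1/1433) = 740490/1433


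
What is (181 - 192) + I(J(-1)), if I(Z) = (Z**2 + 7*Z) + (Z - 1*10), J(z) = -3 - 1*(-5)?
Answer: -1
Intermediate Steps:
J(z) = 2 (J(z) = -3 + 5 = 2)
I(Z) = -10 + Z**2 + 8*Z (I(Z) = (Z**2 + 7*Z) + (Z - 10) = (Z**2 + 7*Z) + (-10 + Z) = -10 + Z**2 + 8*Z)
(181 - 192) + I(J(-1)) = (181 - 192) + (-10 + 2**2 + 8*2) = -11 + (-10 + 4 + 16) = -11 + 10 = -1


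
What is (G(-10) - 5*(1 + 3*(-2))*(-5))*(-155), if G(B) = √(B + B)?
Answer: 19375 - 310*I*√5 ≈ 19375.0 - 693.18*I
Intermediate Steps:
G(B) = √2*√B (G(B) = √(2*B) = √2*√B)
(G(-10) - 5*(1 + 3*(-2))*(-5))*(-155) = (√2*√(-10) - 5*(1 + 3*(-2))*(-5))*(-155) = (√2*(I*√10) - 5*(1 - 6)*(-5))*(-155) = (2*I*√5 - 5*(-5)*(-5))*(-155) = (2*I*√5 + 25*(-5))*(-155) = (2*I*√5 - 125)*(-155) = (-125 + 2*I*√5)*(-155) = 19375 - 310*I*√5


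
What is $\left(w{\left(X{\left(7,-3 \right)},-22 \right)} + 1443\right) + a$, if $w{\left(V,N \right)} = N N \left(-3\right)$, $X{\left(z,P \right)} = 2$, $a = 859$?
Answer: $850$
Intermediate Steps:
$w{\left(V,N \right)} = - 3 N^{2}$ ($w{\left(V,N \right)} = N^{2} \left(-3\right) = - 3 N^{2}$)
$\left(w{\left(X{\left(7,-3 \right)},-22 \right)} + 1443\right) + a = \left(- 3 \left(-22\right)^{2} + 1443\right) + 859 = \left(\left(-3\right) 484 + 1443\right) + 859 = \left(-1452 + 1443\right) + 859 = -9 + 859 = 850$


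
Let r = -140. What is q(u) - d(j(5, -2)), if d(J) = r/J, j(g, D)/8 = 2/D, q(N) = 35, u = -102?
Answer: 35/2 ≈ 17.500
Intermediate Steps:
j(g, D) = 16/D (j(g, D) = 8*(2/D) = 16/D)
d(J) = -140/J
q(u) - d(j(5, -2)) = 35 - (-140)/(16/(-2)) = 35 - (-140)/(16*(-½)) = 35 - (-140)/(-8) = 35 - (-140)*(-1)/8 = 35 - 1*35/2 = 35 - 35/2 = 35/2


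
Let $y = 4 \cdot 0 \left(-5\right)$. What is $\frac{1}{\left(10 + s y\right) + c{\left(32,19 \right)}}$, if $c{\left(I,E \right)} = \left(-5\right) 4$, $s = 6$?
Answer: $- \frac{1}{10} \approx -0.1$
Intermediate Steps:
$c{\left(I,E \right)} = -20$
$y = 0$ ($y = 0 \left(-5\right) = 0$)
$\frac{1}{\left(10 + s y\right) + c{\left(32,19 \right)}} = \frac{1}{\left(10 + 6 \cdot 0\right) - 20} = \frac{1}{\left(10 + 0\right) - 20} = \frac{1}{10 - 20} = \frac{1}{-10} = - \frac{1}{10}$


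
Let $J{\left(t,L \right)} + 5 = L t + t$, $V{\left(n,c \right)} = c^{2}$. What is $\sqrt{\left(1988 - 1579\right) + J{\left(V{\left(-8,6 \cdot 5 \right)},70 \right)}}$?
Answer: $4 \sqrt{4019} \approx 253.58$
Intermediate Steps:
$J{\left(t,L \right)} = -5 + t + L t$ ($J{\left(t,L \right)} = -5 + \left(L t + t\right) = -5 + \left(t + L t\right) = -5 + t + L t$)
$\sqrt{\left(1988 - 1579\right) + J{\left(V{\left(-8,6 \cdot 5 \right)},70 \right)}} = \sqrt{\left(1988 - 1579\right) + \left(-5 + \left(6 \cdot 5\right)^{2} + 70 \left(6 \cdot 5\right)^{2}\right)} = \sqrt{\left(1988 - 1579\right) + \left(-5 + 30^{2} + 70 \cdot 30^{2}\right)} = \sqrt{409 + \left(-5 + 900 + 70 \cdot 900\right)} = \sqrt{409 + \left(-5 + 900 + 63000\right)} = \sqrt{409 + 63895} = \sqrt{64304} = 4 \sqrt{4019}$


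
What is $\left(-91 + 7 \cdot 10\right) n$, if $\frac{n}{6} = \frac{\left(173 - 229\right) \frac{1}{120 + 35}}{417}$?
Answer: $\frac{2352}{21545} \approx 0.10917$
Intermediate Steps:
$n = - \frac{112}{21545}$ ($n = 6 \frac{\left(173 - 229\right) \frac{1}{120 + 35}}{417} = 6 - \frac{56}{155} \cdot \frac{1}{417} = 6 \left(-56\right) \frac{1}{155} \cdot \frac{1}{417} = 6 \left(\left(- \frac{56}{155}\right) \frac{1}{417}\right) = 6 \left(- \frac{56}{64635}\right) = - \frac{112}{21545} \approx -0.0051984$)
$\left(-91 + 7 \cdot 10\right) n = \left(-91 + 7 \cdot 10\right) \left(- \frac{112}{21545}\right) = \left(-91 + 70\right) \left(- \frac{112}{21545}\right) = \left(-21\right) \left(- \frac{112}{21545}\right) = \frac{2352}{21545}$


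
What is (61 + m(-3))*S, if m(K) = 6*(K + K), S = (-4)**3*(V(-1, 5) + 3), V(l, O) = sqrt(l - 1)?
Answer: -4800 - 1600*I*sqrt(2) ≈ -4800.0 - 2262.7*I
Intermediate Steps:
V(l, O) = sqrt(-1 + l)
S = -192 - 64*I*sqrt(2) (S = (-4)**3*(sqrt(-1 - 1) + 3) = -64*(sqrt(-2) + 3) = -64*(I*sqrt(2) + 3) = -64*(3 + I*sqrt(2)) = -192 - 64*I*sqrt(2) ≈ -192.0 - 90.51*I)
m(K) = 12*K (m(K) = 6*(2*K) = 12*K)
(61 + m(-3))*S = (61 + 12*(-3))*(-192 - 64*I*sqrt(2)) = (61 - 36)*(-192 - 64*I*sqrt(2)) = 25*(-192 - 64*I*sqrt(2)) = -4800 - 1600*I*sqrt(2)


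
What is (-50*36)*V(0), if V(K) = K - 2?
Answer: 3600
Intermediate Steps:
V(K) = -2 + K
(-50*36)*V(0) = (-50*36)*(-2 + 0) = -1800*(-2) = 3600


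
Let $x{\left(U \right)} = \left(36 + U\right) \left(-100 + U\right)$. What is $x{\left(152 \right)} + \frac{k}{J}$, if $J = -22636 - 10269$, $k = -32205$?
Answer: $\frac{64342297}{6581} \approx 9777.0$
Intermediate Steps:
$x{\left(U \right)} = \left(-100 + U\right) \left(36 + U\right)$
$J = -32905$
$x{\left(152 \right)} + \frac{k}{J} = \left(-3600 + 152^{2} - 9728\right) - \frac{32205}{-32905} = \left(-3600 + 23104 - 9728\right) - - \frac{6441}{6581} = 9776 + \frac{6441}{6581} = \frac{64342297}{6581}$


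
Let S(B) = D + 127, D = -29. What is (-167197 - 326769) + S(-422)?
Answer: -493868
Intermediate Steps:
S(B) = 98 (S(B) = -29 + 127 = 98)
(-167197 - 326769) + S(-422) = (-167197 - 326769) + 98 = -493966 + 98 = -493868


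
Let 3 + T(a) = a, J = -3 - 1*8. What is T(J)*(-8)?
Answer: 112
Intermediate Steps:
J = -11 (J = -3 - 8 = -11)
T(a) = -3 + a
T(J)*(-8) = (-3 - 11)*(-8) = -14*(-8) = 112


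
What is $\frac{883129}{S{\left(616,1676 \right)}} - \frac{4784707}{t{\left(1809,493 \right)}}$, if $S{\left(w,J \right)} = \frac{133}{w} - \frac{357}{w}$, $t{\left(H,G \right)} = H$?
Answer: $- \frac{17592522799}{7236} \approx -2.4312 \cdot 10^{6}$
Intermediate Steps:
$S{\left(w,J \right)} = - \frac{224}{w}$
$\frac{883129}{S{\left(616,1676 \right)}} - \frac{4784707}{t{\left(1809,493 \right)}} = \frac{883129}{\left(-224\right) \frac{1}{616}} - \frac{4784707}{1809} = \frac{883129}{- \frac{4}{11}} - \frac{4784707}{1809} = 883129 \left(- \frac{11}{4}\right) - \frac{4784707}{1809} = - \frac{9714419}{4} - \frac{4784707}{1809} = - \frac{17592522799}{7236}$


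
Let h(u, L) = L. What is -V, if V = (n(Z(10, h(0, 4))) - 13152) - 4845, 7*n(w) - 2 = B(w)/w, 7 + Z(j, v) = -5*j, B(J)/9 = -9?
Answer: 2393536/133 ≈ 17997.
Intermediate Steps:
B(J) = -81 (B(J) = 9*(-9) = -81)
Z(j, v) = -7 - 5*j
n(w) = 2/7 - 81/(7*w) (n(w) = 2/7 + (-81/w)/7 = 2/7 - 81/(7*w))
V = -2393536/133 (V = ((-81 + 2*(-7 - 5*10))/(7*(-7 - 5*10)) - 13152) - 4845 = ((-81 + 2*(-7 - 50))/(7*(-7 - 50)) - 13152) - 4845 = ((⅐)*(-81 + 2*(-57))/(-57) - 13152) - 4845 = ((⅐)*(-1/57)*(-81 - 114) - 13152) - 4845 = ((⅐)*(-1/57)*(-195) - 13152) - 4845 = (65/133 - 13152) - 4845 = -1749151/133 - 4845 = -2393536/133 ≈ -17997.)
-V = -1*(-2393536/133) = 2393536/133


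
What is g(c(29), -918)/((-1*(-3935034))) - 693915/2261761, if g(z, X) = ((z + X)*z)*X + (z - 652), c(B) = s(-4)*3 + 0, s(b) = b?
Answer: -12951775480547/4450053217437 ≈ -2.9105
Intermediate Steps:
c(B) = -12 (c(B) = -4*3 + 0 = -12 + 0 = -12)
g(z, X) = -652 + z + X*z*(X + z) (g(z, X) = ((X + z)*z)*X + (-652 + z) = (z*(X + z))*X + (-652 + z) = X*z*(X + z) + (-652 + z) = -652 + z + X*z*(X + z))
g(c(29), -918)/((-1*(-3935034))) - 693915/2261761 = (-652 - 12 - 918*(-12)² - 12*(-918)²)/((-1*(-3935034))) - 693915/2261761 = (-652 - 12 - 918*144 - 12*842724)/3935034 - 693915*1/2261761 = (-652 - 12 - 132192 - 10112688)*(1/3935034) - 693915/2261761 = -10245544*1/3935034 - 693915/2261761 = -5122772/1967517 - 693915/2261761 = -12951775480547/4450053217437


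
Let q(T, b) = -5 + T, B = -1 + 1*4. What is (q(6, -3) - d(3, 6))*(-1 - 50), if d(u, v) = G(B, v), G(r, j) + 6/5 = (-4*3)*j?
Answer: -18921/5 ≈ -3784.2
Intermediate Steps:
B = 3 (B = -1 + 4 = 3)
G(r, j) = -6/5 - 12*j (G(r, j) = -6/5 + (-4*3)*j = -6/5 - 12*j)
d(u, v) = -6/5 - 12*v
(q(6, -3) - d(3, 6))*(-1 - 50) = ((-5 + 6) - (-6/5 - 12*6))*(-1 - 50) = (1 - (-6/5 - 72))*(-51) = (1 - 1*(-366/5))*(-51) = (1 + 366/5)*(-51) = (371/5)*(-51) = -18921/5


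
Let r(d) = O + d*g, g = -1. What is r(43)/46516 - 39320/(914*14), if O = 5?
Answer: -228686921/74402342 ≈ -3.0737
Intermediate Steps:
r(d) = 5 - d (r(d) = 5 + d*(-1) = 5 - d)
r(43)/46516 - 39320/(914*14) = (5 - 1*43)/46516 - 39320/(914*14) = (5 - 43)*(1/46516) - 39320/12796 = -38*1/46516 - 39320*1/12796 = -19/23258 - 9830/3199 = -228686921/74402342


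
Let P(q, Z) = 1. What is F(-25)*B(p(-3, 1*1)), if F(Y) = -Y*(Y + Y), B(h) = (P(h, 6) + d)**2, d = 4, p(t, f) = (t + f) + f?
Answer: -31250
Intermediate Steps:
p(t, f) = t + 2*f (p(t, f) = (f + t) + f = t + 2*f)
B(h) = 25 (B(h) = (1 + 4)**2 = 5**2 = 25)
F(Y) = -2*Y**2 (F(Y) = -Y*2*Y = -2*Y**2)
F(-25)*B(p(-3, 1*1)) = -2*(-25)**2*25 = -2*625*25 = -1250*25 = -31250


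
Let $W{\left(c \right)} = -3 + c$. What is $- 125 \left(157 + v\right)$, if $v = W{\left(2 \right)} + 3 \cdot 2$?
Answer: $-20250$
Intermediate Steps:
$v = 5$ ($v = \left(-3 + 2\right) + 3 \cdot 2 = -1 + 6 = 5$)
$- 125 \left(157 + v\right) = - 125 \left(157 + 5\right) = \left(-125\right) 162 = -20250$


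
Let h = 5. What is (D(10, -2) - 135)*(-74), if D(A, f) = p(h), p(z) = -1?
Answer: 10064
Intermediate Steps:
D(A, f) = -1
(D(10, -2) - 135)*(-74) = (-1 - 135)*(-74) = -136*(-74) = 10064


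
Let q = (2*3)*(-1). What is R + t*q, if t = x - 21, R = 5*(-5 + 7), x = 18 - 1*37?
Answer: 250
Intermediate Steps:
x = -19 (x = 18 - 37 = -19)
R = 10 (R = 5*2 = 10)
q = -6 (q = 6*(-1) = -6)
t = -40 (t = -19 - 21 = -40)
R + t*q = 10 - 40*(-6) = 10 + 240 = 250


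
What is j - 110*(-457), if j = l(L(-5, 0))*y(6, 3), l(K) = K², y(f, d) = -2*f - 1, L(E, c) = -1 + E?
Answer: 49802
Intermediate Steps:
y(f, d) = -1 - 2*f
j = -468 (j = (-1 - 5)²*(-1 - 2*6) = (-6)²*(-1 - 12) = 36*(-13) = -468)
j - 110*(-457) = -468 - 110*(-457) = -468 + 50270 = 49802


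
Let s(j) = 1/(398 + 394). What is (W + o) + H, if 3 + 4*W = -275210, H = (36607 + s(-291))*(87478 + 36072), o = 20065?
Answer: 447751880507/99 ≈ 4.5227e+9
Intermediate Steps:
s(j) = 1/792
H = 1791026822375/396 (H = (36607 + 1/792)*(87478 + 36072) = (28992745/792)*123550 = 1791026822375/396 ≈ 4.5228e+9)
W = -275213/4 (W = -¾ + (¼)*(-275210) = -¾ - 137605/2 = -275213/4 ≈ -68803.)
(W + o) + H = (-275213/4 + 20065) + 1791026822375/396 = -194953/4 + 1791026822375/396 = 447751880507/99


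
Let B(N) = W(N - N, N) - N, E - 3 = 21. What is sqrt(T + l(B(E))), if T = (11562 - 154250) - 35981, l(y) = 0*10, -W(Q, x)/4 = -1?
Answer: I*sqrt(178669) ≈ 422.69*I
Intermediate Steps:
E = 24 (E = 3 + 21 = 24)
W(Q, x) = 4 (W(Q, x) = -4*(-1) = 4)
B(N) = 4 - N
l(y) = 0
T = -178669 (T = -142688 - 35981 = -178669)
sqrt(T + l(B(E))) = sqrt(-178669 + 0) = sqrt(-178669) = I*sqrt(178669)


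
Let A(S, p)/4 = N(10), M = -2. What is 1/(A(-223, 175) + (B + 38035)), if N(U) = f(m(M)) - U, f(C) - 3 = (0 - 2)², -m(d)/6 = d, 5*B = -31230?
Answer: 1/31777 ≈ 3.1469e-5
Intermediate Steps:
B = -6246 (B = (⅕)*(-31230) = -6246)
m(d) = -6*d
f(C) = 7 (f(C) = 3 + (0 - 2)² = 3 + (-2)² = 3 + 4 = 7)
N(U) = 7 - U
A(S, p) = -12 (A(S, p) = 4*(7 - 1*10) = 4*(7 - 10) = 4*(-3) = -12)
1/(A(-223, 175) + (B + 38035)) = 1/(-12 + (-6246 + 38035)) = 1/(-12 + 31789) = 1/31777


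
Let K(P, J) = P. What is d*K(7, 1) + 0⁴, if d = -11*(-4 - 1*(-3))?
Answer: 77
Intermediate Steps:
d = 11 (d = -11*(-4 + 3) = -11*(-1) = 11)
d*K(7, 1) + 0⁴ = 11*7 + 0⁴ = 77 + 0 = 77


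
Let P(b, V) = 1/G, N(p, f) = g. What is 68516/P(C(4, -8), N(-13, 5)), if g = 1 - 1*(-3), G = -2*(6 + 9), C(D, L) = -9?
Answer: -2055480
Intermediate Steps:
G = -30 (G = -2*15 = -30)
g = 4 (g = 1 + 3 = 4)
N(p, f) = 4
P(b, V) = -1/30 (P(b, V) = 1/(-30) = -1/30)
68516/P(C(4, -8), N(-13, 5)) = 68516/(-1/30) = 68516*(-30) = -2055480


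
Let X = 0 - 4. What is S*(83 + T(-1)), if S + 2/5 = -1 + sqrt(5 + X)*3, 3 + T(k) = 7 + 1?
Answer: 704/5 ≈ 140.80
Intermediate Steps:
T(k) = 5 (T(k) = -3 + (7 + 1) = -3 + 8 = 5)
X = -4
S = 8/5 (S = -2/5 + (-1 + sqrt(5 - 4)*3) = -2/5 + (-1 + sqrt(1)*3) = -2/5 + (-1 + 1*3) = -2/5 + (-1 + 3) = -2/5 + 2 = 8/5 ≈ 1.6000)
S*(83 + T(-1)) = 8*(83 + 5)/5 = (8/5)*88 = 704/5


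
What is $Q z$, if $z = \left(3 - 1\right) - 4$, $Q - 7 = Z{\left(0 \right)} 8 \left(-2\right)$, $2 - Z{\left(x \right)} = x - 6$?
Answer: $242$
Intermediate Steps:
$Z{\left(x \right)} = 8 - x$ ($Z{\left(x \right)} = 2 - \left(x - 6\right) = 2 - \left(-6 + x\right) = 8 - x$)
$Q = -121$ ($Q = 7 + \left(8 - 0\right) 8 \left(-2\right) = 7 + \left(8 + 0\right) 8 \left(-2\right) = 7 + 8 \cdot 8 \left(-2\right) = 7 + 64 \left(-2\right) = 7 - 128 = -121$)
$z = -2$ ($z = 2 - 4 = -2$)
$Q z = \left(-121\right) \left(-2\right) = 242$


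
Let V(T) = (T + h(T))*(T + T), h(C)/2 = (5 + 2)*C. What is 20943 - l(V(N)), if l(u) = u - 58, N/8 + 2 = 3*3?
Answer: -73079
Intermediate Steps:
h(C) = 14*C (h(C) = 2*((5 + 2)*C) = 2*(7*C) = 14*C)
N = 56 (N = -16 + 8*(3*3) = -16 + 8*9 = -16 + 72 = 56)
V(T) = 30*T² (V(T) = (T + 14*T)*(T + T) = (15*T)*(2*T) = 30*T²)
l(u) = -58 + u
20943 - l(V(N)) = 20943 - (-58 + 30*56²) = 20943 - (-58 + 30*3136) = 20943 - (-58 + 94080) = 20943 - 1*94022 = 20943 - 94022 = -73079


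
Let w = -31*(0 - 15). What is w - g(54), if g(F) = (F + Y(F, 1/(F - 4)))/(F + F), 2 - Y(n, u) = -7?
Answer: 5573/12 ≈ 464.42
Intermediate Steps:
w = 465 (w = -31*(-15) = 465)
Y(n, u) = 9 (Y(n, u) = 2 - 1*(-7) = 2 + 7 = 9)
g(F) = (9 + F)/(2*F) (g(F) = (F + 9)/(F + F) = (9 + F)/((2*F)) = (9 + F)*(1/(2*F)) = (9 + F)/(2*F))
w - g(54) = 465 - (9 + 54)/(2*54) = 465 - 63/(2*54) = 465 - 1*7/12 = 465 - 7/12 = 5573/12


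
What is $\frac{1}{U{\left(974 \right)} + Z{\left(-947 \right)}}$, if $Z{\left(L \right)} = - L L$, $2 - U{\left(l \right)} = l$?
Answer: $- \frac{1}{897781} \approx -1.1139 \cdot 10^{-6}$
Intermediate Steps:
$U{\left(l \right)} = 2 - l$
$Z{\left(L \right)} = - L^{2}$
$\frac{1}{U{\left(974 \right)} + Z{\left(-947 \right)}} = \frac{1}{\left(2 - 974\right) - \left(-947\right)^{2}} = \frac{1}{\left(2 - 974\right) - 896809} = \frac{1}{-972 - 896809} = \frac{1}{-897781} = - \frac{1}{897781}$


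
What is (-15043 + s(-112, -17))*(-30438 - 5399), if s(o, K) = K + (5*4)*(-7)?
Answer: 544722400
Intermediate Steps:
s(o, K) = -140 + K (s(o, K) = K + 20*(-7) = K - 140 = -140 + K)
(-15043 + s(-112, -17))*(-30438 - 5399) = (-15043 + (-140 - 17))*(-30438 - 5399) = (-15043 - 157)*(-35837) = -15200*(-35837) = 544722400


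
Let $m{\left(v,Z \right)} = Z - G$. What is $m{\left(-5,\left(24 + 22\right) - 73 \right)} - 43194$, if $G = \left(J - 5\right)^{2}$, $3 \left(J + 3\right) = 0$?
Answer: $-43285$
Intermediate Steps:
$J = -3$ ($J = -3 + \frac{1}{3} \cdot 0 = -3 + 0 = -3$)
$G = 64$ ($G = \left(-3 - 5\right)^{2} = \left(-8\right)^{2} = 64$)
$m{\left(v,Z \right)} = -64 + Z$ ($m{\left(v,Z \right)} = Z - 64 = -64 + Z$)
$m{\left(-5,\left(24 + 22\right) - 73 \right)} - 43194 = \left(-64 + \left(\left(24 + 22\right) - 73\right)\right) - 43194 = \left(-64 + \left(46 - 73\right)\right) - 43194 = \left(-64 - 27\right) - 43194 = -91 - 43194 = -43285$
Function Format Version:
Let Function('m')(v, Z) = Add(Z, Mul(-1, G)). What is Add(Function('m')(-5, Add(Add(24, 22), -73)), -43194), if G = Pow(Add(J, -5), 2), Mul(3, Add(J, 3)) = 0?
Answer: -43285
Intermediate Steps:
J = -3 (J = Add(-3, Mul(Rational(1, 3), 0)) = Add(-3, 0) = -3)
G = 64 (G = Pow(Add(-3, -5), 2) = Pow(-8, 2) = 64)
Function('m')(v, Z) = Add(-64, Z) (Function('m')(v, Z) = Add(Z, Mul(-1, 64)) = Add(Z, -64) = Add(-64, Z))
Add(Function('m')(-5, Add(Add(24, 22), -73)), -43194) = Add(Add(-64, Add(Add(24, 22), -73)), -43194) = Add(Add(-64, Add(46, -73)), -43194) = Add(Add(-64, -27), -43194) = Add(-91, -43194) = -43285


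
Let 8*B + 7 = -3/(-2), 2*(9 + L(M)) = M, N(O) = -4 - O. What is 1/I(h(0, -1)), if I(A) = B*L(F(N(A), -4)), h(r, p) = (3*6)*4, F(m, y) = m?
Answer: 16/517 ≈ 0.030948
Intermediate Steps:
L(M) = -9 + M/2
B = -11/16 (B = -7/8 + (-3/(-2))/8 = -7/8 + (-½*(-3))/8 = -7/8 + (⅛)*(3/2) = -7/8 + 3/16 = -11/16 ≈ -0.68750)
h(r, p) = 72 (h(r, p) = 18*4 = 72)
I(A) = 121/16 + 11*A/32 (I(A) = -11*(-9 + (-4 - A)/2)/16 = -11*(-9 + (-2 - A/2))/16 = -11*(-11 - A/2)/16 = 121/16 + 11*A/32)
1/I(h(0, -1)) = 1/(121/16 + (11/32)*72) = 1/(121/16 + 99/4) = 1/(517/16) = 16/517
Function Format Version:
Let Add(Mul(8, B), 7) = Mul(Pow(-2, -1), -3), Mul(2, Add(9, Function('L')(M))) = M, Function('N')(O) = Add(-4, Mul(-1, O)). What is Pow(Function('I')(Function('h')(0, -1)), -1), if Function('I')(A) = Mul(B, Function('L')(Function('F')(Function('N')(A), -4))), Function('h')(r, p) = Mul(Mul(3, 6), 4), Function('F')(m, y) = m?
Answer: Rational(16, 517) ≈ 0.030948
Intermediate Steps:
Function('L')(M) = Add(-9, Mul(Rational(1, 2), M))
B = Rational(-11, 16) (B = Add(Rational(-7, 8), Mul(Rational(1, 8), Mul(Pow(-2, -1), -3))) = Add(Rational(-7, 8), Mul(Rational(1, 8), Mul(Rational(-1, 2), -3))) = Add(Rational(-7, 8), Mul(Rational(1, 8), Rational(3, 2))) = Add(Rational(-7, 8), Rational(3, 16)) = Rational(-11, 16) ≈ -0.68750)
Function('h')(r, p) = 72 (Function('h')(r, p) = Mul(18, 4) = 72)
Function('I')(A) = Add(Rational(121, 16), Mul(Rational(11, 32), A)) (Function('I')(A) = Mul(Rational(-11, 16), Add(-9, Mul(Rational(1, 2), Add(-4, Mul(-1, A))))) = Mul(Rational(-11, 16), Add(-9, Add(-2, Mul(Rational(-1, 2), A)))) = Mul(Rational(-11, 16), Add(-11, Mul(Rational(-1, 2), A))) = Add(Rational(121, 16), Mul(Rational(11, 32), A)))
Pow(Function('I')(Function('h')(0, -1)), -1) = Pow(Add(Rational(121, 16), Mul(Rational(11, 32), 72)), -1) = Pow(Add(Rational(121, 16), Rational(99, 4)), -1) = Pow(Rational(517, 16), -1) = Rational(16, 517)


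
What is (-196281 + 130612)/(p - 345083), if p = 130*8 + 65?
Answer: 65669/343978 ≈ 0.19091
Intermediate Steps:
p = 1105 (p = 1040 + 65 = 1105)
(-196281 + 130612)/(p - 345083) = (-196281 + 130612)/(1105 - 345083) = -65669/(-343978) = -65669*(-1/343978) = 65669/343978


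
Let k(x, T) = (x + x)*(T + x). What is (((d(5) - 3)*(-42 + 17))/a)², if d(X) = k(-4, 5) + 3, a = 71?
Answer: 40000/5041 ≈ 7.9349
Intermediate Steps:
k(x, T) = 2*x*(T + x) (k(x, T) = (2*x)*(T + x) = 2*x*(T + x))
d(X) = -5 (d(X) = 2*(-4)*(5 - 4) + 3 = 2*(-4)*1 + 3 = -8 + 3 = -5)
(((d(5) - 3)*(-42 + 17))/a)² = (((-5 - 3)*(-42 + 17))/71)² = (-8*(-25)*(1/71))² = (200*(1/71))² = (200/71)² = 40000/5041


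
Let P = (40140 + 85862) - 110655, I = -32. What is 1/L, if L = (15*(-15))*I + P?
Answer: 1/22547 ≈ 4.4352e-5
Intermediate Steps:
P = 15347 (P = 126002 - 110655 = 15347)
L = 22547 (L = (15*(-15))*(-32) + 15347 = -225*(-32) + 15347 = 7200 + 15347 = 22547)
1/L = 1/22547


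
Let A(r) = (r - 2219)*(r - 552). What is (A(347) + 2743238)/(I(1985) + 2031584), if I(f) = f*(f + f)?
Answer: 1563499/4956017 ≈ 0.31547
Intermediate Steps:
I(f) = 2*f**2 (I(f) = f*(2*f) = 2*f**2)
A(r) = (-2219 + r)*(-552 + r)
(A(347) + 2743238)/(I(1985) + 2031584) = ((1224888 + 347**2 - 2771*347) + 2743238)/(2*1985**2 + 2031584) = ((1224888 + 120409 - 961537) + 2743238)/(2*3940225 + 2031584) = (383760 + 2743238)/(7880450 + 2031584) = 3126998/9912034 = 3126998*(1/9912034) = 1563499/4956017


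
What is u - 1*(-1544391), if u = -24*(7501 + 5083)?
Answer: 1242375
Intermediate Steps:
u = -302016 (u = -24*12584 = -302016)
u - 1*(-1544391) = -302016 - 1*(-1544391) = -302016 + 1544391 = 1242375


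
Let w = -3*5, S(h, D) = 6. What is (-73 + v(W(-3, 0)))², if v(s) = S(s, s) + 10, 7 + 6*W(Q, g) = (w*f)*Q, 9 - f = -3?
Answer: 3249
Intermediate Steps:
f = 12 (f = 9 - 1*(-3) = 9 + 3 = 12)
w = -15
W(Q, g) = -7/6 - 30*Q (W(Q, g) = -7/6 + ((-15*12)*Q)/6 = -7/6 + (-180*Q)/6 = -7/6 - 30*Q)
v(s) = 16 (v(s) = 6 + 10 = 16)
(-73 + v(W(-3, 0)))² = (-73 + 16)² = (-57)² = 3249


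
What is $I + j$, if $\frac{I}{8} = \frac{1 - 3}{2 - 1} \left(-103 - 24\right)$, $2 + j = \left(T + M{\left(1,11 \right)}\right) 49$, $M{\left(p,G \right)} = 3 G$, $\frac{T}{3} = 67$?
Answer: $13496$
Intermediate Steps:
$T = 201$ ($T = 3 \cdot 67 = 201$)
$j = 11464$ ($j = -2 + \left(201 + 3 \cdot 11\right) 49 = -2 + \left(201 + 33\right) 49 = -2 + 234 \cdot 49 = -2 + 11466 = 11464$)
$I = 2032$ ($I = 8 \frac{1 - 3}{2 - 1} \left(-103 - 24\right) = 8 - \frac{2}{1} \left(-127\right) = 8 \left(-2\right) 1 \left(-127\right) = 8 \left(\left(-2\right) \left(-127\right)\right) = 8 \cdot 254 = 2032$)
$I + j = 2032 + 11464 = 13496$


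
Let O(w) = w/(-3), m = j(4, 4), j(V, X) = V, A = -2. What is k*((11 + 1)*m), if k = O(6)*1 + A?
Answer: -192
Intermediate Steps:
m = 4
O(w) = -w/3 (O(w) = w*(-1/3) = -w/3)
k = -4 (k = -1/3*6*1 - 2 = -2*1 - 2 = -2 - 2 = -4)
k*((11 + 1)*m) = -4*(11 + 1)*4 = -48*4 = -4*48 = -192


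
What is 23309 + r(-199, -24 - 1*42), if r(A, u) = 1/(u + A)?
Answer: 6176884/265 ≈ 23309.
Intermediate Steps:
r(A, u) = 1/(A + u)
23309 + r(-199, -24 - 1*42) = 23309 + 1/(-199 + (-24 - 1*42)) = 23309 + 1/(-199 + (-24 - 42)) = 23309 + 1/(-199 - 66) = 23309 + 1/(-265) = 23309 - 1/265 = 6176884/265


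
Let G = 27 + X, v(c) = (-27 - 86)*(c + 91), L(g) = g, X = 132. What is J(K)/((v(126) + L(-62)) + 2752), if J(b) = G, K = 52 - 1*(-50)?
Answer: -53/7277 ≈ -0.0072832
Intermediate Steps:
K = 102 (K = 52 + 50 = 102)
v(c) = -10283 - 113*c (v(c) = -113*(91 + c) = -10283 - 113*c)
G = 159 (G = 27 + 132 = 159)
J(b) = 159
J(K)/((v(126) + L(-62)) + 2752) = 159/(((-10283 - 113*126) - 62) + 2752) = 159/(((-10283 - 14238) - 62) + 2752) = 159/((-24521 - 62) + 2752) = 159/(-24583 + 2752) = 159/(-21831) = 159*(-1/21831) = -53/7277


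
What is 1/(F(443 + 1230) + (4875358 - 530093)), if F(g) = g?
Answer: 1/4346938 ≈ 2.3005e-7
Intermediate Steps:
1/(F(443 + 1230) + (4875358 - 530093)) = 1/((443 + 1230) + (4875358 - 530093)) = 1/(1673 + 4345265) = 1/4346938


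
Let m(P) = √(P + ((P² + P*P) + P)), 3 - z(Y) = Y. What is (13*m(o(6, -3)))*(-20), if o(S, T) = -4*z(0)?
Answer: -520*√66 ≈ -4224.5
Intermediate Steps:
z(Y) = 3 - Y
o(S, T) = -12 (o(S, T) = -4*(3 - 1*0) = -4*(3 + 0) = -4*3 = -12)
m(P) = √(2*P + 2*P²) (m(P) = √(P + ((P² + P²) + P)) = √(P + (2*P² + P)) = √(P + (P + 2*P²)) = √(2*P + 2*P²))
(13*m(o(6, -3)))*(-20) = (13*(√2*√(-12*(1 - 12))))*(-20) = (13*(√2*√(-12*(-11))))*(-20) = (13*(√2*√132))*(-20) = (13*(√2*(2*√33)))*(-20) = (13*(2*√66))*(-20) = (26*√66)*(-20) = -520*√66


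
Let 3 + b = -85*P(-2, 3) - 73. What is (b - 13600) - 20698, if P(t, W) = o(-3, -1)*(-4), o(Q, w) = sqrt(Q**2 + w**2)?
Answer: -34374 + 340*sqrt(10) ≈ -33299.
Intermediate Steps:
P(t, W) = -4*sqrt(10) (P(t, W) = sqrt((-3)**2 + (-1)**2)*(-4) = sqrt(9 + 1)*(-4) = sqrt(10)*(-4) = -4*sqrt(10))
b = -76 + 340*sqrt(10) (b = -3 + (-(-340)*sqrt(10) - 73) = -3 + (340*sqrt(10) - 73) = -3 + (-73 + 340*sqrt(10)) = -76 + 340*sqrt(10) ≈ 999.17)
(b - 13600) - 20698 = ((-76 + 340*sqrt(10)) - 13600) - 20698 = (-13676 + 340*sqrt(10)) - 20698 = -34374 + 340*sqrt(10)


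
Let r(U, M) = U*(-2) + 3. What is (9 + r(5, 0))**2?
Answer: 4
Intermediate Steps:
r(U, M) = 3 - 2*U (r(U, M) = -2*U + 3 = 3 - 2*U)
(9 + r(5, 0))**2 = (9 + (3 - 2*5))**2 = (9 + (3 - 10))**2 = (9 - 7)**2 = 2**2 = 4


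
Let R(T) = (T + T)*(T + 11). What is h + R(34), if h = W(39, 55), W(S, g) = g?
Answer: 3115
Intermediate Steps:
R(T) = 2*T*(11 + T) (R(T) = (2*T)*(11 + T) = 2*T*(11 + T))
h = 55
h + R(34) = 55 + 2*34*(11 + 34) = 55 + 2*34*45 = 55 + 3060 = 3115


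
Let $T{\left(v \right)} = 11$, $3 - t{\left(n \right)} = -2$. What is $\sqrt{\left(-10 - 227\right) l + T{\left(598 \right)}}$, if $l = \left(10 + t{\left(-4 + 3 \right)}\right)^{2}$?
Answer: $i \sqrt{53314} \approx 230.9 i$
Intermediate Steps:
$t{\left(n \right)} = 5$ ($t{\left(n \right)} = 3 - -2 = 3 + 2 = 5$)
$l = 225$ ($l = \left(10 + 5\right)^{2} = 15^{2} = 225$)
$\sqrt{\left(-10 - 227\right) l + T{\left(598 \right)}} = \sqrt{\left(-10 - 227\right) 225 + 11} = \sqrt{\left(-237\right) 225 + 11} = \sqrt{-53325 + 11} = \sqrt{-53314} = i \sqrt{53314}$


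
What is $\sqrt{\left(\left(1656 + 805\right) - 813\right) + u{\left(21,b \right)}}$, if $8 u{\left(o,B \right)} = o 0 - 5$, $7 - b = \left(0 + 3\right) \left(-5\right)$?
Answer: $\frac{\sqrt{26358}}{4} \approx 40.588$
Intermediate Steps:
$b = 22$ ($b = 7 - \left(0 + 3\right) \left(-5\right) = 7 - 3 \left(-5\right) = 7 - -15 = 7 + 15 = 22$)
$u{\left(o,B \right)} = - \frac{5}{8}$ ($u{\left(o,B \right)} = \frac{o 0 - 5}{8} = \frac{0 - 5}{8} = \frac{1}{8} \left(-5\right) = - \frac{5}{8}$)
$\sqrt{\left(\left(1656 + 805\right) - 813\right) + u{\left(21,b \right)}} = \sqrt{\left(\left(1656 + 805\right) - 813\right) - \frac{5}{8}} = \sqrt{\left(2461 - 813\right) - \frac{5}{8}} = \sqrt{1648 - \frac{5}{8}} = \sqrt{\frac{13179}{8}} = \frac{\sqrt{26358}}{4}$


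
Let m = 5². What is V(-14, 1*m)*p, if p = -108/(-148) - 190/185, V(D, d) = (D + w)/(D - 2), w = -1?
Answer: -165/592 ≈ -0.27872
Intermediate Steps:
m = 25
V(D, d) = (-1 + D)/(-2 + D) (V(D, d) = (D - 1)/(D - 2) = (-1 + D)/(-2 + D))
p = -11/37 (p = -108*(-1/148) - 190*1/185 = 27/37 - 38/37 = -11/37 ≈ -0.29730)
V(-14, 1*m)*p = ((-1 - 14)/(-2 - 14))*(-11/37) = (-15/(-16))*(-11/37) = -1/16*(-15)*(-11/37) = (15/16)*(-11/37) = -165/592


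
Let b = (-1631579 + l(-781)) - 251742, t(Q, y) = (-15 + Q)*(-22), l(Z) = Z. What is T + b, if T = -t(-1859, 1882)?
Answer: -1925330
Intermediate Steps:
t(Q, y) = 330 - 22*Q
T = -41228 (T = -(330 - 22*(-1859)) = -(330 + 40898) = -1*41228 = -41228)
b = -1884102 (b = (-1631579 - 781) - 251742 = -1632360 - 251742 = -1884102)
T + b = -41228 - 1884102 = -1925330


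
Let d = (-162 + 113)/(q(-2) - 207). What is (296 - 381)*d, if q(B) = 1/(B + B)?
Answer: -16660/829 ≈ -20.096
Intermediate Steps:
q(B) = 1/(2*B)
d = 196/829 (d = (-162 + 113)/((½)/(-2) - 207) = -49/((½)*(-½) - 207) = -49/(-¼ - 207) = -49/(-829/4) = -49*(-4/829) = 196/829 ≈ 0.23643)
(296 - 381)*d = (296 - 381)*(196/829) = -85*196/829 = -16660/829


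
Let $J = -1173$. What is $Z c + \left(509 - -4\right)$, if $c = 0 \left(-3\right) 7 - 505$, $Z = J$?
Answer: $592878$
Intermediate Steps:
$Z = -1173$
$c = -505$ ($c = 0 \cdot 7 - 505 = 0 - 505 = -505$)
$Z c + \left(509 - -4\right) = \left(-1173\right) \left(-505\right) + \left(509 - -4\right) = 592365 + \left(509 + 4\right) = 592365 + 513 = 592878$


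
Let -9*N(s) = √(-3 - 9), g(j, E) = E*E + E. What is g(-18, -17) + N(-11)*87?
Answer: 272 - 58*I*√3/3 ≈ 272.0 - 33.486*I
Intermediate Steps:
g(j, E) = E + E² (g(j, E) = E² + E = E + E²)
N(s) = -2*I*√3/9 (N(s) = -√(-3 - 9)/9 = -2*I*√3/9)
g(-18, -17) + N(-11)*87 = -17*(1 - 17) - 2*I*√3/9*87 = -17*(-16) - 58*I*√3/3 = 272 - 58*I*√3/3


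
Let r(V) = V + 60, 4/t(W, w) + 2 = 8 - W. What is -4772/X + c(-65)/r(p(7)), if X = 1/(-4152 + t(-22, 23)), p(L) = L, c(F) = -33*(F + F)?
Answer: 9292168642/469 ≈ 1.9813e+7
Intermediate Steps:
c(F) = -66*F
t(W, w) = 4/(6 - W) (t(W, w) = 4/(-2 + (8 - W)) = 4/(6 - W))
r(V) = 60 + V
X = -7/29063 (X = 1/(-4152 - 4/(-6 - 22)) = 1/(-4152 - 4/(-28)) = 1/(-4152 - 4*(-1/28)) = 1/(-4152 + ⅐) = 1/(-29063/7) = -7/29063 ≈ -0.00024086)
-4772/X + c(-65)/r(p(7)) = -4772/(-7/29063) + (-66*(-65))/(60 + 7) = -4772*(-29063/7) + 4290/67 = 138688636/7 + 4290*(1/67) = 138688636/7 + 4290/67 = 9292168642/469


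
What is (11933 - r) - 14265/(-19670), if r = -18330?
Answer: 119057495/3934 ≈ 30264.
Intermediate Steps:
(11933 - r) - 14265/(-19670) = (11933 - 1*(-18330)) - 14265/(-19670) = (11933 + 18330) - 14265*(-1)/19670 = 30263 - 1*(-2853/3934) = 30263 + 2853/3934 = 119057495/3934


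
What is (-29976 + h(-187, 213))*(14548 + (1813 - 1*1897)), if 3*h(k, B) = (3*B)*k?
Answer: -1009688448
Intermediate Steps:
h(k, B) = B*k (h(k, B) = ((3*B)*k)/3 = (3*B*k)/3 = B*k)
(-29976 + h(-187, 213))*(14548 + (1813 - 1*1897)) = (-29976 + 213*(-187))*(14548 + (1813 - 1*1897)) = (-29976 - 39831)*(14548 + (1813 - 1897)) = -69807*(14548 - 84) = -69807*14464 = -1009688448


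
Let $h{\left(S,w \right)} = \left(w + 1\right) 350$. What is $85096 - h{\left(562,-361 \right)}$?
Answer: $211096$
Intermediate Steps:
$h{\left(S,w \right)} = 350 + 350 w$ ($h{\left(S,w \right)} = \left(1 + w\right) 350 = 350 + 350 w$)
$85096 - h{\left(562,-361 \right)} = 85096 - \left(350 + 350 \left(-361\right)\right) = 85096 - \left(350 - 126350\right) = 85096 - -126000 = 85096 + 126000 = 211096$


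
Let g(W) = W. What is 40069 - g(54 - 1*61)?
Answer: 40076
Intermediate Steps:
40069 - g(54 - 1*61) = 40069 - (54 - 1*61) = 40069 - (54 - 61) = 40069 - 1*(-7) = 40069 + 7 = 40076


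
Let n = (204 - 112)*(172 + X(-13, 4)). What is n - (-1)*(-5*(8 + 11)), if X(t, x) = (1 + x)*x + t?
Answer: 16373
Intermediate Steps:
X(t, x) = t + x*(1 + x) (X(t, x) = x*(1 + x) + t = t + x*(1 + x))
n = 16468 (n = (204 - 112)*(172 + (-13 + 4 + 4²)) = 92*(172 + (-13 + 4 + 16)) = 92*(172 + 7) = 92*179 = 16468)
n - (-1)*(-5*(8 + 11)) = 16468 - (-1)*(-5*(8 + 11)) = 16468 - (-1)*(-5*19) = 16468 - (-1)*(-95) = 16468 - 1*95 = 16468 - 95 = 16373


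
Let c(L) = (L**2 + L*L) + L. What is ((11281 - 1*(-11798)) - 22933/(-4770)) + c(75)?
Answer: 164130013/4770 ≈ 34409.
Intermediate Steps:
c(L) = L + 2*L**2 (c(L) = (L**2 + L**2) + L = 2*L**2 + L = L + 2*L**2)
((11281 - 1*(-11798)) - 22933/(-4770)) + c(75) = ((11281 - 1*(-11798)) - 22933/(-4770)) + 75*(1 + 2*75) = ((11281 + 11798) - 22933*(-1/4770)) + 75*(1 + 150) = (23079 + 22933/4770) + 75*151 = 110109763/4770 + 11325 = 164130013/4770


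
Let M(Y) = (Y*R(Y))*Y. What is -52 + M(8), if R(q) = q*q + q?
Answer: 4556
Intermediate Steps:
R(q) = q + q² (R(q) = q² + q = q + q²)
M(Y) = Y³*(1 + Y) (M(Y) = (Y*(Y*(1 + Y)))*Y = (Y²*(1 + Y))*Y = Y³*(1 + Y))
-52 + M(8) = -52 + 8³*(1 + 8) = -52 + 512*9 = -52 + 4608 = 4556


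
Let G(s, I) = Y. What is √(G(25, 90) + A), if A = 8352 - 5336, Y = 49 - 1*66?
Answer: √2999 ≈ 54.763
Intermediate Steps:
Y = -17 (Y = 49 - 66 = -17)
G(s, I) = -17
A = 3016
√(G(25, 90) + A) = √(-17 + 3016) = √2999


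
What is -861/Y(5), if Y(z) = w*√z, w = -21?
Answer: 41*√5/5 ≈ 18.336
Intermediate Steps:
Y(z) = -21*√z
-861/Y(5) = -861*(-√5/105) = -(-41)*√5/5 = 41*√5/5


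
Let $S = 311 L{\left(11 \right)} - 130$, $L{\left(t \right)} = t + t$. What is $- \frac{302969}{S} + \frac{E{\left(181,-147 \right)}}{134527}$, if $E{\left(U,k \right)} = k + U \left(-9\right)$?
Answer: $- \frac{40769431175}{902945224} \approx -45.152$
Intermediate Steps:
$L{\left(t \right)} = 2 t$
$E{\left(U,k \right)} = k - 9 U$
$S = 6712$ ($S = 311 \cdot 2 \cdot 11 - 130 = 311 \cdot 22 - 130 = 6842 - 130 = 6712$)
$- \frac{302969}{S} + \frac{E{\left(181,-147 \right)}}{134527} = - \frac{302969}{6712} + \frac{-147 - 1629}{134527} = \left(-302969\right) \frac{1}{6712} + \left(-147 - 1629\right) \frac{1}{134527} = - \frac{302969}{6712} - \frac{1776}{134527} = - \frac{40769431175}{902945224}$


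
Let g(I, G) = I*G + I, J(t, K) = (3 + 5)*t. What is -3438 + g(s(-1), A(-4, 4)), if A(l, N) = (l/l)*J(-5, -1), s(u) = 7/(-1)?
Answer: -3165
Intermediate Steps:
s(u) = -7 (s(u) = 7*(-1) = -7)
J(t, K) = 8*t
A(l, N) = -40 (A(l, N) = (l/l)*(8*(-5)) = 1*(-40) = -40)
g(I, G) = I + G*I (g(I, G) = G*I + I = I + G*I)
-3438 + g(s(-1), A(-4, 4)) = -3438 - 7*(1 - 40) = -3438 - 7*(-39) = -3438 + 273 = -3165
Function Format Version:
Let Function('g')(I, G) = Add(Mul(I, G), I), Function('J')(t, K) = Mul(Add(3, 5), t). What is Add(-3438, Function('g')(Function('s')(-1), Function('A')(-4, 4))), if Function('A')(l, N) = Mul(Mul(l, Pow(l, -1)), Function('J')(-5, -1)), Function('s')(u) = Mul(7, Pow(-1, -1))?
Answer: -3165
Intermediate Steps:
Function('s')(u) = -7 (Function('s')(u) = Mul(7, -1) = -7)
Function('J')(t, K) = Mul(8, t)
Function('A')(l, N) = -40 (Function('A')(l, N) = Mul(Mul(l, Pow(l, -1)), Mul(8, -5)) = Mul(1, -40) = -40)
Function('g')(I, G) = Add(I, Mul(G, I)) (Function('g')(I, G) = Add(Mul(G, I), I) = Add(I, Mul(G, I)))
Add(-3438, Function('g')(Function('s')(-1), Function('A')(-4, 4))) = Add(-3438, Mul(-7, Add(1, -40))) = Add(-3438, Mul(-7, -39)) = Add(-3438, 273) = -3165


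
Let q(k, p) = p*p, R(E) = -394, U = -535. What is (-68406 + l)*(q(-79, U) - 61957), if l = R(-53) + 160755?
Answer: 20622563940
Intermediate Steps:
q(k, p) = p²
l = 160361 (l = -394 + 160755 = 160361)
(-68406 + l)*(q(-79, U) - 61957) = (-68406 + 160361)*((-535)² - 61957) = 91955*(286225 - 61957) = 91955*224268 = 20622563940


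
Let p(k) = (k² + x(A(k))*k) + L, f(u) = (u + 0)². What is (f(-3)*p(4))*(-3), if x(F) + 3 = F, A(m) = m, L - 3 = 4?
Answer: -729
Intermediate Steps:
L = 7 (L = 3 + 4 = 7)
x(F) = -3 + F
f(u) = u²
p(k) = 7 + k² + k*(-3 + k) (p(k) = (k² + (-3 + k)*k) + 7 = (k² + k*(-3 + k)) + 7 = 7 + k² + k*(-3 + k))
(f(-3)*p(4))*(-3) = ((-3)²*(7 + 4² + 4*(-3 + 4)))*(-3) = (9*(7 + 16 + 4*1))*(-3) = (9*(7 + 16 + 4))*(-3) = (9*27)*(-3) = 243*(-3) = -729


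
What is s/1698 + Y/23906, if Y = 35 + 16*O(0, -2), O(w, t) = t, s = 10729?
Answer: 64123142/10148097 ≈ 6.3187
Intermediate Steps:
Y = 3 (Y = 35 + 16*(-2) = 35 - 32 = 3)
s/1698 + Y/23906 = 10729/1698 + 3/23906 = 64123142/10148097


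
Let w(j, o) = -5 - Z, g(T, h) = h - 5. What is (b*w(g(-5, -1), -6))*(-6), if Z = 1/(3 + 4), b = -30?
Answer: -6480/7 ≈ -925.71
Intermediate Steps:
g(T, h) = -5 + h
Z = ⅐ (Z = 1/7 = ⅐ ≈ 0.14286)
w(j, o) = -36/7 (w(j, o) = -5 - 1*⅐ = -5 - ⅐ = -36/7)
(b*w(g(-5, -1), -6))*(-6) = -30*(-36/7)*(-6) = (1080/7)*(-6) = -6480/7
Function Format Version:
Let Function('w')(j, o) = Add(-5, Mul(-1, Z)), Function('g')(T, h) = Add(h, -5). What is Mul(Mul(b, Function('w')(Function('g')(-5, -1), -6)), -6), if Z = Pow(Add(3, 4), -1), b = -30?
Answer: Rational(-6480, 7) ≈ -925.71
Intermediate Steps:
Function('g')(T, h) = Add(-5, h)
Z = Rational(1, 7) (Z = Pow(7, -1) = Rational(1, 7) ≈ 0.14286)
Function('w')(j, o) = Rational(-36, 7) (Function('w')(j, o) = Add(-5, Mul(-1, Rational(1, 7))) = Add(-5, Rational(-1, 7)) = Rational(-36, 7))
Mul(Mul(b, Function('w')(Function('g')(-5, -1), -6)), -6) = Mul(Mul(-30, Rational(-36, 7)), -6) = Mul(Rational(1080, 7), -6) = Rational(-6480, 7)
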